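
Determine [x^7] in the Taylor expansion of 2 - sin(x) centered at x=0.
Expand to order 7: 2 - sin(x) = x^7/5040 - x^5/120 + x^3/6 - x + 2 + O(x^8).
The coefficient of x^7 is 1/5040.

Final answer: 1/5040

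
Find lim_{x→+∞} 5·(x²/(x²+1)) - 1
Evaluate the dominant behaviour as x → +∞; each term tends to a finite value or vanishes.
Limit = 4.

Final answer: 4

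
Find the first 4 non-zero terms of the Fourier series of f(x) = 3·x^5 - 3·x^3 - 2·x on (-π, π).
(-126·π^2 + 6·π^4 + 752)·sin(x) + (-3·π^4 - 25 + 18·π^2)·sin(2·x) + (-58·π^2/9 + 80/27 + 2·π^4)·sin(3·x) + (-3·π^4/2 - 17/64 + 27·π^2/8)·sin(4·x)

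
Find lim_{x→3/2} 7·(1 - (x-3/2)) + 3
Direct substitution at x = 3/2 gives 10.

Final answer: 10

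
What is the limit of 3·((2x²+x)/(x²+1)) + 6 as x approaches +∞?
Evaluate the dominant behaviour as x → +∞; each term tends to a finite value or vanishes.
Limit = 12.

Final answer: 12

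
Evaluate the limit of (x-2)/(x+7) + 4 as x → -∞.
Evaluate the dominant behaviour as x → -∞; each term tends to a finite value or vanishes.
Limit = 5.

Final answer: 5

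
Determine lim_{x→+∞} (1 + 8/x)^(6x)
As x → +∞: write (1 + 8/x)^(6x) = ((1 + 8/x)^x)^6 → (e^8)^6 = e^48.
Limit = e^(48).

Final answer: e^(48)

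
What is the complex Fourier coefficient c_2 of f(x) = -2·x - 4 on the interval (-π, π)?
Compute the real Fourier coefficients first: a_2 = 0, b_2 = 2.
Then c_2 = (a_2 − i·b_2)/2 = -i.

Final answer: -i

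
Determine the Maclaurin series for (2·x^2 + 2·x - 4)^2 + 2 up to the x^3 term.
8·x^3 - 12·x^2 - 16·x + 18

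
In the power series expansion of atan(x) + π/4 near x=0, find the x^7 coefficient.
Expand to order 7: atan(x) + π/4 = -x^7/7 + x^5/5 - x^3/3 + x + π/4 + O(x^8).
The coefficient of x^7 is -1/7.

Final answer: -1/7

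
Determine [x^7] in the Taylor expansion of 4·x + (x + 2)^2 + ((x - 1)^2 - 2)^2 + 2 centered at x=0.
Expand to order 7: 4·x + (x + 2)^2 + ((x - 1)^2 - 2)^2 + 2 = x^4 - 4·x^3 + 3·x^2 + 12·x + 7 + O(x^8).
The coefficient of x^7 is 0.

Final answer: 0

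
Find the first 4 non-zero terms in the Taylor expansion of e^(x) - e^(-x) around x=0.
x^7/2520 + x^5/60 + x^3/3 + 2·x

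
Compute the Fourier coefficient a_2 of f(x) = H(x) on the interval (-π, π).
a_2 = (1/π) ∫_{-π}^{π} f(x)·cos(2x) dx.
Evaluate the integral (use parity and integration by parts as needed): a_2 = 0.

Final answer: 0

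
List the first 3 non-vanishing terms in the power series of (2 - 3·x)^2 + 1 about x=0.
9·x^2 - 12·x + 5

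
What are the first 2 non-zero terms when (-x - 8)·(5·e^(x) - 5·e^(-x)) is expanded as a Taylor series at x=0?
-10·x^2 - 80·x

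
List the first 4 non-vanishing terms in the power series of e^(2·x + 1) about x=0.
4·e·x^3/3 + 2·e·x^2 + 2·e·x + e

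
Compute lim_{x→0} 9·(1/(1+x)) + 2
Direct substitution at x = 0 gives 11.

Final answer: 11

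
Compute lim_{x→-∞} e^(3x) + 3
Evaluate the dominant behaviour as x → -∞; each term tends to a finite value or vanishes.
Limit = 3.

Final answer: 3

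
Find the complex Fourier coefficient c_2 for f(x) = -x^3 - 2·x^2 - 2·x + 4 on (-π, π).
Compute the real Fourier coefficients first: a_2 = -2, b_2 = 1/2 + π^2.
Then c_2 = (a_2 − i·b_2)/2 = -1 - i·π^2/2 - i/4.

Final answer: -1 - i·π^2/2 - i/4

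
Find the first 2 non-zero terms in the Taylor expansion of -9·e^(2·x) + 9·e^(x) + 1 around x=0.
1 - 9·x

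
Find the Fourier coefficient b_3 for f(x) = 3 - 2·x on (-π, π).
b_3 = (1/π) ∫_{-π}^{π} f(x)·sin(3x) dx.
Evaluate the integral (use parity and integration by parts as needed): b_3 = -4/3.

Final answer: -4/3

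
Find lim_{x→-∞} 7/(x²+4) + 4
Evaluate the dominant behaviour as x → -∞; each term tends to a finite value or vanishes.
Limit = 4.

Final answer: 4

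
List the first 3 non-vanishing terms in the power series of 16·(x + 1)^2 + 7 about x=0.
16·x^2 + 32·x + 23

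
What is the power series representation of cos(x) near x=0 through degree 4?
x^4/24 - x^2/2 + 1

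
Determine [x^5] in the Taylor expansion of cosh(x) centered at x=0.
Expand to order 5: cosh(x) = x^4/24 + x^2/2 + 1 + O(x^6).
The coefficient of x^5 is 0.

Final answer: 0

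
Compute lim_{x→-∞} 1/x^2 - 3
Evaluate the dominant behaviour as x → -∞; each term tends to a finite value or vanishes.
Limit = -3.

Final answer: -3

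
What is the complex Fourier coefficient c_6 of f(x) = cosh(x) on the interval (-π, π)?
Compute the real Fourier coefficients first: a_6 = 2·sinh(π)/(37·π), b_6 = 0.
Then c_6 = (a_6 − i·b_6)/2 = sinh(π)/(37·π).

Final answer: sinh(π)/(37·π)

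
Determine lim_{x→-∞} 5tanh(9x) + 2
Evaluate the dominant behaviour as x → -∞; each term tends to a finite value or vanishes.
Limit = -3.

Final answer: -3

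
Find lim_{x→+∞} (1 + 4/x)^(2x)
As x → +∞: write (1 + 4/x)^(2x) = ((1 + 4/x)^x)^2 → (e^4)^2 = e^8.
Limit = e^(8).

Final answer: e^(8)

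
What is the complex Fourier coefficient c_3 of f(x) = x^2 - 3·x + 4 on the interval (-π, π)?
Compute the real Fourier coefficients first: a_3 = -4/9, b_3 = -2.
Then c_3 = (a_3 − i·b_3)/2 = -2/9 + i.

Final answer: -2/9 + i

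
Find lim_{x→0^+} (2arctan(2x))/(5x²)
Both numerator and denominator → 0 as x → 0^+; this is a 0/0 indeterminate form.
Expand each to leading order near x = 0: numerator ~ 4·x, denominator ~ 5·x^2.
The limit of the ratio is ∞.

Final answer: ∞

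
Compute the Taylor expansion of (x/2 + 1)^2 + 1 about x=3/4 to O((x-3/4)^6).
185/64 + 11·(x - 3/4)/8 + (x - 3/4)^2/4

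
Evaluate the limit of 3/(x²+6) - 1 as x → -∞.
Evaluate the dominant behaviour as x → -∞; each term tends to a finite value or vanishes.
Limit = -1.

Final answer: -1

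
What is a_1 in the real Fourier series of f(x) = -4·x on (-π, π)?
a_1 = (1/π) ∫_{-π}^{π} f(x)·cos(1x) dx.
Evaluate the integral (use parity and integration by parts as needed): a_1 = 0.

Final answer: 0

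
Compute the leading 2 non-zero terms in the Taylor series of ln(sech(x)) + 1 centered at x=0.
1 - x^2/2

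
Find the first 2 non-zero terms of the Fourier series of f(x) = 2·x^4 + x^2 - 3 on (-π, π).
(92 - 16·π^2)·cos(x) - 3 + π^2/3 + 2·π^4/5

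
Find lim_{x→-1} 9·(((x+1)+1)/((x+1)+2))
Direct substitution at x = -1 gives 9/2.

Final answer: 9/2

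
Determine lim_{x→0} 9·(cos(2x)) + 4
Direct substitution at x = 0 gives 13.

Final answer: 13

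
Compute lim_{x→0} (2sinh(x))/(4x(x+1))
Both numerator and denominator → 0 as x → 0; this is a 0/0 indeterminate form.
Expand each to leading order near x = 0: numerator ~ 2·x, denominator ~ 4·x.
The limit of the ratio is 1/2.

Final answer: 1/2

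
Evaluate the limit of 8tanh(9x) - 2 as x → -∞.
Evaluate the dominant behaviour as x → -∞; each term tends to a finite value or vanishes.
Limit = -10.

Final answer: -10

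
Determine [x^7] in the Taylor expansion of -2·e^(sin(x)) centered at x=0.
Expand to order 7: -2·e^(sin(x)) = -x^7/45 + x^6/120 + 2·x^5/15 + x^4/4 - x^2 - 2·x - 2 + O(x^8).
The coefficient of x^7 is -1/45.

Final answer: -1/45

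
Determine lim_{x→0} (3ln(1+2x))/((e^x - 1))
Both numerator and denominator → 0 as x → 0; this is a 0/0 indeterminate form.
Expand each to leading order near x = 0: numerator ~ 6·x, denominator ~ x.
The limit of the ratio is 6.

Final answer: 6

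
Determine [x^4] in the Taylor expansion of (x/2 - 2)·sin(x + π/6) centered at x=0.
Expand to order 4: (x/2 - 2)·sin(x + π/6) = x^4·(-√(3)/24 - 1/24) + x^3·(-1/8 + √(3)/6) + x^2·(√(3)/4 + 1/2) + x·(1/4 - √(3)) - 1 + O(x^5).
The coefficient of x^4 is -√(3)/24 - 1/24.

Final answer: -√(3)/24 - 1/24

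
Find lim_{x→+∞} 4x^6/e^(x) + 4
The quotient is an ∞/∞ indeterminate form as x → +∞.
The exponential denominator e^(x) dominates the polynomial numerator (e^x ≫ x^6 as x → ∞), so the quotient → 0.
Adding the constant: 0 + 4 = 4. Limit = 4.

Final answer: 4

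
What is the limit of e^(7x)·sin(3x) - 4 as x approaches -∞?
Evaluate the dominant behaviour as x → -∞; each term tends to a finite value or vanishes.
Limit = -4.

Final answer: -4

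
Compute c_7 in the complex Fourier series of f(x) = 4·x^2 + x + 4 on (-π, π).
Compute the real Fourier coefficients first: a_7 = -16/49, b_7 = 2/7.
Then c_7 = (a_7 − i·b_7)/2 = -8/49 - i/7.

Final answer: -8/49 - i/7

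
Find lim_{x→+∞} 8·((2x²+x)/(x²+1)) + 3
Evaluate the dominant behaviour as x → +∞; each term tends to a finite value or vanishes.
Limit = 19.

Final answer: 19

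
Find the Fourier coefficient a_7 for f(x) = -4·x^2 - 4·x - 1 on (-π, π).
a_7 = (1/π) ∫_{-π}^{π} f(x)·cos(7x) dx.
Evaluate the integral (use parity and integration by parts as needed): a_7 = 16/49.

Final answer: 16/49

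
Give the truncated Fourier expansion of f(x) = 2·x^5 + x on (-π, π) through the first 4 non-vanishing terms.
(-80·π^2 + 4·π^4 + 482)·sin(x) + (-2·π^4 - 16 + 10·π^2)·sin(2·x) + (-80·π^2/27 + 214/81 + 4·π^4/3)·sin(3·x) + (-π^4 - 31/32 + 5·π^2/4)·sin(4·x)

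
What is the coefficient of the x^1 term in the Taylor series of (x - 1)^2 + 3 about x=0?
Expand to order 1: (x - 1)^2 + 3 = 4 - 2·x + O(x^2).
The coefficient of x^1 is -2.

Final answer: -2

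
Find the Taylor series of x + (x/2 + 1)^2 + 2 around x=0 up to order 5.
x^2/4 + 2·x + 3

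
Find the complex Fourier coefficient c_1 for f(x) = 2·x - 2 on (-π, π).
Compute the real Fourier coefficients first: a_1 = 0, b_1 = 4.
Then c_1 = (a_1 − i·b_1)/2 = -2·i.

Final answer: -2·i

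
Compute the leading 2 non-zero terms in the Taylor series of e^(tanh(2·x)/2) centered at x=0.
x + 1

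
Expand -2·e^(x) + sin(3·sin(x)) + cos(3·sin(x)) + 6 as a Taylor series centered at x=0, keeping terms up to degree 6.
-499·x^6/144 + 257·x^5/60 + 115·x^4/24 - 16·x^3/3 - 11·x^2/2 + x + 5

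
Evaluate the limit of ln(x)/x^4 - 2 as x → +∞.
The quotient is an ∞/∞ indeterminate form as x → +∞.
The polynomial denominator x^4 dominates the logarithmic numerator (any positive power of x ≫ ln(x) as x → ∞), so the quotient → 0.
Adding the constant: 0 - 2 = -2. Limit = -2.

Final answer: -2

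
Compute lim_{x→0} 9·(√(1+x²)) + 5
Direct substitution at x = 0 gives 14.

Final answer: 14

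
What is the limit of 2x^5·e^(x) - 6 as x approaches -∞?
The product is a 0·∞ indeterminate form at x → -∞.
Rewrite the product as 2x^5 / e^(-x) (an ∞/∞ form) and apply L'Hôpital, or use the standard hierarchy e^(|x|) ≫ |x^5| as x → -∞.
The indeterminate product → 0, so the limit = -6.

Final answer: -6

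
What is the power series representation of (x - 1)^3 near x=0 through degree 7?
x^3 - 3·x^2 + 3·x - 1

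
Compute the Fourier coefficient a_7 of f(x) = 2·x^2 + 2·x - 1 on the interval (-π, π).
a_7 = (1/π) ∫_{-π}^{π} f(x)·cos(7x) dx.
Evaluate the integral (use parity and integration by parts as needed): a_7 = -8/49.

Final answer: -8/49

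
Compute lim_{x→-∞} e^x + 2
Evaluate the dominant behaviour as x → -∞; each term tends to a finite value or vanishes.
Limit = 2.

Final answer: 2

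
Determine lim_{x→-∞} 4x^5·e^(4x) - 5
The product is a 0·∞ indeterminate form at x → -∞.
Rewrite the product as 4x^5 / e^(-4x) (an ∞/∞ form) and apply L'Hôpital, or use the standard hierarchy e^(4|x|) ≫ |x^5| as x → -∞.
The indeterminate product → 0, so the limit = -5.

Final answer: -5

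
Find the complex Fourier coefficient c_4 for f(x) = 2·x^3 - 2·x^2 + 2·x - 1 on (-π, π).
Compute the real Fourier coefficients first: a_4 = -1/2, b_4 = -π^2 - 5/8.
Then c_4 = (a_4 − i·b_4)/2 = -1/4 + 5·i/16 + i·π^2/2.

Final answer: -1/4 + 5·i/16 + i·π^2/2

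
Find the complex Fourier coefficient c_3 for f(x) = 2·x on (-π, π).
Compute the real Fourier coefficients first: a_3 = 0, b_3 = 4/3.
Then c_3 = (a_3 − i·b_3)/2 = -2·i/3.

Final answer: -2·i/3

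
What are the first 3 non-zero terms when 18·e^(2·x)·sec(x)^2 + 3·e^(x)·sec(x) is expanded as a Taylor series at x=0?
57·x^2 + 39·x + 21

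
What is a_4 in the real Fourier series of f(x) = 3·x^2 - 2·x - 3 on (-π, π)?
a_4 = (1/π) ∫_{-π}^{π} f(x)·cos(4x) dx.
Evaluate the integral (use parity and integration by parts as needed): a_4 = 3/4.

Final answer: 3/4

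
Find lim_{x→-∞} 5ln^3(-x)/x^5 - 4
The quotient is an ∞/∞ indeterminate form as x → -∞.
Compare growth rates of the dominant terms (exponentials ≫ polynomials ≫ logarithms), or apply L'Hôpital's rule; the quotient → 0.
Adding the constant: 0 - 4 = -4. Limit = -4.

Final answer: -4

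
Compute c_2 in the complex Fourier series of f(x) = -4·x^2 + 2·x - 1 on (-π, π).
Compute the real Fourier coefficients first: a_2 = -4, b_2 = -2.
Then c_2 = (a_2 − i·b_2)/2 = -2 + i.

Final answer: -2 + i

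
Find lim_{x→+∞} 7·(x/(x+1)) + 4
Evaluate the dominant behaviour as x → +∞; each term tends to a finite value or vanishes.
Limit = 11.

Final answer: 11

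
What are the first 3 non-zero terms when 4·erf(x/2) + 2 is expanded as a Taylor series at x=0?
-x^3/(3·√(π)) + 4·x/√(π) + 2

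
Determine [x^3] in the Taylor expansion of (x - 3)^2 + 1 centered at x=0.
Expand to order 3: (x - 3)^2 + 1 = x^2 - 6·x + 10 + O(x^4).
The coefficient of x^3 is 0.

Final answer: 0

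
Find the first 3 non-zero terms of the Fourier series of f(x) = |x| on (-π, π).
-4·cos(x)/π - 4·cos(3·x)/(9·π) + π/2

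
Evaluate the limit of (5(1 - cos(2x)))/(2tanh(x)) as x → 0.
Both numerator and denominator → 0 as x → 0; this is a 0/0 indeterminate form.
Expand each to leading order near x = 0: numerator ~ 10·x^2, denominator ~ 2·x.
The limit of the ratio is 0.

Final answer: 0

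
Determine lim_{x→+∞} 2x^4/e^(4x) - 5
The quotient is an ∞/∞ indeterminate form as x → +∞.
The exponential denominator e^(4x) dominates the polynomial numerator (e^x ≫ x^4 as x → ∞), so the quotient → 0.
Adding the constant: 0 - 5 = -5. Limit = -5.

Final answer: -5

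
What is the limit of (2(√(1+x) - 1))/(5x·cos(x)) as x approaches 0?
Both numerator and denominator → 0 as x → 0; this is a 0/0 indeterminate form.
Expand each to leading order near x = 0: numerator ~ x, denominator ~ 5·x.
The limit of the ratio is 1/5.

Final answer: 1/5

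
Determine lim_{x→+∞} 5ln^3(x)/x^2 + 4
The quotient is an ∞/∞ indeterminate form as x → +∞.
The polynomial denominator x^2 dominates the logarithmic numerator (any positive power of x ≫ ln^3(x) as x → ∞), so the quotient → 0.
Adding the constant: 0 + 4 = 4. Limit = 4.

Final answer: 4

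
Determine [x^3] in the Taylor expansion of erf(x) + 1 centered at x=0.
Expand to order 3: erf(x) + 1 = -2·x^3/(3·√(π)) + 2·x/√(π) + 1 + O(x^4).
The coefficient of x^3 is -2/(3·√(π)).

Final answer: -2/(3·√(π))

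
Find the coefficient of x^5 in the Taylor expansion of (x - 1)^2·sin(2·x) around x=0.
Expand to order 5: (x - 1)^2·sin(2·x) = -16·x^5/15 + 8·x^4/3 + 2·x^3/3 - 4·x^2 + 2·x + O(x^6).
The coefficient of x^5 is -16/15.

Final answer: -16/15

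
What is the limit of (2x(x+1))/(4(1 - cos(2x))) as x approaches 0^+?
Both numerator and denominator → 0 as x → 0^+; this is a 0/0 indeterminate form.
Expand each to leading order near x = 0: numerator ~ 2·x, denominator ~ 8·x^2.
The limit of the ratio is ∞.

Final answer: ∞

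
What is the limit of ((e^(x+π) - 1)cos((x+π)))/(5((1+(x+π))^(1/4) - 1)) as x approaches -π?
Both numerator and denominator → 0 as x → -π; this is a 0/0 indeterminate form.
Expand each to leading order near x = -π: numerator ~ (x + π), denominator ~ 5·(x + π)/4.
The limit of the ratio is 4/5.

Final answer: 4/5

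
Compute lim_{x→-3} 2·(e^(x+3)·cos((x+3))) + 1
Direct substitution at x = -3 gives 3.

Final answer: 3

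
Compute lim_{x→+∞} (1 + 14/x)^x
As x → +∞: this is the defining limit (1 + 14/x)^x → e^14.
Limit = e^(14).

Final answer: e^(14)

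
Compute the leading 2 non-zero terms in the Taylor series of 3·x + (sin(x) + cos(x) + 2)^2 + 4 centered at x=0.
9·x + 13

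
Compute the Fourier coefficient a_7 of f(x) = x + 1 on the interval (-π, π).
a_7 = (1/π) ∫_{-π}^{π} f(x)·cos(7x) dx.
Evaluate the integral (use parity and integration by parts as needed): a_7 = 0.

Final answer: 0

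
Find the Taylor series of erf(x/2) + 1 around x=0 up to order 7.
-x^7/(2688·√(π)) + x^5/(160·√(π)) - x^3/(12·√(π)) + x/√(π) + 1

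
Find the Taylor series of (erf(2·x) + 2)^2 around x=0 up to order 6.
3584·x^6/(45·π) + 128·x^5/(5·√(π)) - 128·x^4/(3·π) - 64·x^3/(3·√(π)) + 16·x^2/π + 16·x/√(π) + 4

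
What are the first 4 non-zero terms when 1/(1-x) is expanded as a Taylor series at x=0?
x^3 + x^2 + x + 1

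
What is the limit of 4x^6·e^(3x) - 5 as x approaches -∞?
The product is a 0·∞ indeterminate form at x → -∞.
Rewrite the product as 4x^6 / e^(-3x) (an ∞/∞ form) and apply L'Hôpital, or use the standard hierarchy e^(3|x|) ≫ |x^6| as x → -∞.
The indeterminate product → 0, so the limit = -5.

Final answer: -5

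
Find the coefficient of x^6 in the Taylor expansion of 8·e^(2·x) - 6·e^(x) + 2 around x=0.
Expand to order 6: 8·e^(2·x) - 6·e^(x) + 2 = 253·x^6/360 + 25·x^5/12 + 61·x^4/12 + 29·x^3/3 + 13·x^2 + 10·x + 4 + O(x^7).
The coefficient of x^6 is 253/360.

Final answer: 253/360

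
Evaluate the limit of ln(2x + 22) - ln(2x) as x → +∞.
This is an ∞ − ∞ indeterminate form.
Combine the logarithms: ln(2x+22) − ln(2x) = ln((2x+22)/(2x)) = ln(1 + 22/(2x)) → ln(1) = 0.
Limit = 0.

Final answer: 0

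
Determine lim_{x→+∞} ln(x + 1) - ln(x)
This is an ∞ − ∞ indeterminate form.
Combine the logarithms: ln(x+1) − ln(x) = ln((x+1)/(x)) = ln(1 + 1/(x)) → ln(1) = 0.
Limit = 0.

Final answer: 0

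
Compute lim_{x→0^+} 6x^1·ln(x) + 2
The product is a 0·∞ indeterminate form at x → 0⁺.
Rewrite the product as 6·ln(x) / x^(-1) and apply L'Hôpital, or use the standard hierarchy x^(-1) ≫ |ln x| as x → 0⁺.
The indeterminate product → 0, so the limit = 2.

Final answer: 2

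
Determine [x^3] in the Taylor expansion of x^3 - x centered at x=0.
Expand to order 3: x^3 - x = x^3 - x + O(x^4).
The coefficient of x^3 is 1.

Final answer: 1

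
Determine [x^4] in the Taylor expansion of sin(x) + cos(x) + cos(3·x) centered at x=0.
Expand to order 4: sin(x) + cos(x) + cos(3·x) = 41·x^4/12 - x^3/6 - 5·x^2 + x + 2 + O(x^5).
The coefficient of x^4 is 41/12.

Final answer: 41/12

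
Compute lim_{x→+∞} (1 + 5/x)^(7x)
As x → +∞: write (1 + 5/x)^(7x) = ((1 + 5/x)^x)^7 → (e^5)^7 = e^35.
Limit = e^(35).

Final answer: e^(35)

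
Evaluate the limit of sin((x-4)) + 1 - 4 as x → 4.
Direct substitution at x = 4 gives -3.

Final answer: -3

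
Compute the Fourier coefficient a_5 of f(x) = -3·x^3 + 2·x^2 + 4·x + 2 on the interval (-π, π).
a_5 = (1/π) ∫_{-π}^{π} f(x)·cos(5x) dx.
Evaluate the integral (use parity and integration by parts as needed): a_5 = -8/25.

Final answer: -8/25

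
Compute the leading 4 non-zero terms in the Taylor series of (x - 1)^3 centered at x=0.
x^3 - 3·x^2 + 3·x - 1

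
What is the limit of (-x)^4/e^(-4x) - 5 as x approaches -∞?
The quotient is an ∞/∞ indeterminate form as x → -∞.
Compare growth rates of the dominant terms (exponentials ≫ polynomials ≫ logarithms), or apply L'Hôpital's rule; the quotient → 0.
Adding the constant: 0 - 5 = -5. Limit = -5.

Final answer: -5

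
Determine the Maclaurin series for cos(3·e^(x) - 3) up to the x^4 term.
3·x^4/4 - 9·x^3/2 - 9·x^2/2 + 1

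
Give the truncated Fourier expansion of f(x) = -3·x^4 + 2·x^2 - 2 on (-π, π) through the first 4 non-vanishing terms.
(-152 + 24·π^2)·cos(x) + (11 - 6·π^2)·cos(2·x) + (-8/3 + 8·π^2/3)·cos(3·x) - 3·π^4/5 - 2 + 2·π^2/3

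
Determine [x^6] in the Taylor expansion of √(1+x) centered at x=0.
Expand to order 6: √(1+x) = -21·x^6/1024 + 7·x^5/256 - 5·x^4/128 + x^3/16 - x^2/8 + x/2 + 1 + O(x^7).
The coefficient of x^6 is -21/1024.

Final answer: -21/1024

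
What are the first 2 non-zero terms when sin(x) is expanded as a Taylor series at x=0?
-x^3/6 + x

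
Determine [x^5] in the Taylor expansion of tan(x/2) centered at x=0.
Expand to order 5: tan(x/2) = x^5/240 + x^3/24 + x/2 + O(x^6).
The coefficient of x^5 is 1/240.

Final answer: 1/240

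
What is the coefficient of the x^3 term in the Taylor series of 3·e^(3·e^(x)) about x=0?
Expand to order 3: 3·e^(3·e^(x)) = 57·x^3·e^(3)/2 + 18·x^2·e^(3) + 9·x·e^(3) + 3·e^(3) + O(x^4).
The coefficient of x^3 is 57·e^(3)/2.

Final answer: 57·e^(3)/2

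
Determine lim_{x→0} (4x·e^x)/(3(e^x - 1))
Both numerator and denominator → 0 as x → 0; this is a 0/0 indeterminate form.
Expand each to leading order near x = 0: numerator ~ 4·x, denominator ~ 3·x.
The limit of the ratio is 4/3.

Final answer: 4/3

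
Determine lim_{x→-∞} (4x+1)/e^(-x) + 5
The quotient is an ∞/∞ indeterminate form as x → -∞.
Compare growth rates of the dominant terms (exponentials ≫ polynomials ≫ logarithms), or apply L'Hôpital's rule; the quotient → 0.
Adding the constant: 0 + 5 = 5. Limit = 5.

Final answer: 5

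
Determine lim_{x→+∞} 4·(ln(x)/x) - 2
Evaluate the dominant behaviour as x → +∞; each term tends to a finite value or vanishes.
Limit = -2.

Final answer: -2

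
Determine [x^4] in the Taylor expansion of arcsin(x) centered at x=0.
Expand to order 4: arcsin(x) = x^3/6 + x + O(x^5).
The coefficient of x^4 is 0.

Final answer: 0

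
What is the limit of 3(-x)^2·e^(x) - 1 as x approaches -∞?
The product is a 0·∞ indeterminate form at x → -∞.
Rewrite the product as 3(-x)^2 / e^(-x) (an ∞/∞ form) and apply L'Hôpital, or use the standard hierarchy e^(|x|) ≫ |(-x)^2| as x → -∞.
The indeterminate product → 0, so the limit = -1.

Final answer: -1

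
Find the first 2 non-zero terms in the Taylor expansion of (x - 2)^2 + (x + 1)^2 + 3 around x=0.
8 - 2·x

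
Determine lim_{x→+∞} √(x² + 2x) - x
As x → +∞: multiply by the conjugate to get (2x)/(√(x²+2x)+x); the denominator ~ 2x, so the limit is 2/2 = 1.
Limit = 1.

Final answer: 1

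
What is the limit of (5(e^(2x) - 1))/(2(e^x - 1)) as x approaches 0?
Both numerator and denominator → 0 as x → 0; this is a 0/0 indeterminate form.
Expand each to leading order near x = 0: numerator ~ 10·x, denominator ~ 2·x.
The limit of the ratio is 5.

Final answer: 5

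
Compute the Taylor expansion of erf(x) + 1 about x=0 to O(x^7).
x^5/(5·√(π)) - 2·x^3/(3·√(π)) + 2·x/√(π) + 1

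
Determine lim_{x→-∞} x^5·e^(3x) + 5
The product is a 0·∞ indeterminate form at x → -∞.
Rewrite the product as x^5 / e^(-3x) (an ∞/∞ form) and apply L'Hôpital, or use the standard hierarchy e^(3|x|) ≫ |x^5| as x → -∞.
The indeterminate product → 0, so the limit = 5.

Final answer: 5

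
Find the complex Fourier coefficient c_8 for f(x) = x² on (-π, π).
Compute the real Fourier coefficients first: a_8 = 1/16, b_8 = 0.
Then c_8 = (a_8 − i·b_8)/2 = 1/32.

Final answer: 1/32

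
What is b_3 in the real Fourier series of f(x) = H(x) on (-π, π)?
b_3 = (1/π) ∫_{-π}^{π} f(x)·sin(3x) dx.
Evaluate the integral (use parity and integration by parts as needed): b_3 = 2/(3·π).

Final answer: 2/(3·π)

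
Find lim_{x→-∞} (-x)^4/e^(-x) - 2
The quotient is an ∞/∞ indeterminate form as x → -∞.
Compare growth rates of the dominant terms (exponentials ≫ polynomials ≫ logarithms), or apply L'Hôpital's rule; the quotient → 0.
Adding the constant: 0 - 2 = -2. Limit = -2.

Final answer: -2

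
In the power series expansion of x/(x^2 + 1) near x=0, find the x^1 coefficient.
Expand to order 1: x/(x^2 + 1) = x + O(x^2).
The coefficient of x^1 is 1.

Final answer: 1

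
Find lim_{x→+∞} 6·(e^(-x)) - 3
Evaluate the dominant behaviour as x → +∞; each term tends to a finite value or vanishes.
Limit = -3.

Final answer: -3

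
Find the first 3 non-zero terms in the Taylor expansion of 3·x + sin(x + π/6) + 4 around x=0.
-x^2/4 + x·(√(3)/2 + 3) + 9/2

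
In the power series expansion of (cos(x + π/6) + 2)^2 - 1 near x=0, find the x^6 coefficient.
Expand to order 6: (cos(x + π/6) + 2)^2 - 1 = x^6·(√(3)/2 + 2)^2·(-29/(1440·(√(3)/2 + 2)^2) - √(3)/(720·(√(3)/2 + 2))) + x^5·(√(3)/2 + 2)^2·(-√(3)/(16·(√(3)/2 + 2)^2) - 1/(120·(√(3)/2 + 2))) + x^4·(√(3)/2 + 2)^2·(5/(48·(√(3)/2 + 2)^2) + √(3)/(24·(√(3)/2 + 2))) + x^3·(√(3)/2 + 2)^2·(√(3)/(4·(√(3)/2 + 2)^2) + 1/(6·(√(3)/2 + 2))) + x^2·(√(3)/2 + 2)^2·(-√(3)/(2·(√(3)/2 + 2)) + 1/(4·(√(3)/2 + 2)^2)) + x·(-2 - √(3)/2) - 1 + (√(3)/2 + 2)^2 + O(x^7).
The coefficient of x^6 is (√(3)/2 + 2)^2·(-29/(1440·(√(3)/2 + 2)^2) - √(3)/(720·(√(3)/2 + 2))).

Final answer: (√(3)/2 + 2)^2·(-29/(1440·(√(3)/2 + 2)^2) - √(3)/(720·(√(3)/2 + 2)))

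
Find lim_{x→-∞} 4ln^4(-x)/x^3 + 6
The quotient is an ∞/∞ indeterminate form as x → -∞.
Compare growth rates of the dominant terms (exponentials ≫ polynomials ≫ logarithms), or apply L'Hôpital's rule; the quotient → 0.
Adding the constant: 0 + 6 = 6. Limit = 6.

Final answer: 6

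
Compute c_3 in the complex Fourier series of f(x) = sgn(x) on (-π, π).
Compute the real Fourier coefficients first: a_3 = 0, b_3 = 4/(3·π).
Then c_3 = (a_3 − i·b_3)/2 = -2·i/(3·π).

Final answer: -2·i/(3·π)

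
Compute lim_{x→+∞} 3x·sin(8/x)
As x → +∞: let u = 8/x → 0⁺; then 3·x·sin(8/x) = 3·8·sin(u)/u → 3·8·1 = 24.
Limit = 24.

Final answer: 24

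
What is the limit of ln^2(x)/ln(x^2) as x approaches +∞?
This is an ∞/∞ indeterminate form as x → +∞.
Write ln(x^2) = 2·ln(x), reducing the quotient to ln(x)/2 → ∞.
Limit = ∞.

Final answer: ∞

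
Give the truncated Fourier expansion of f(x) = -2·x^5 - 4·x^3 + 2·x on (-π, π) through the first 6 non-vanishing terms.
(-428 - 4·π^4 + 72·π^2)·sin(x) + (-6·π^2 + 7 + 2·π^4)·sin(2·x) + (-4·π^4/3 + 92/81 + 8·π^2/27)·sin(3·x) + (-41/32 + 3·π^2/4 + π^4)·sin(4·x) + (-4·π^4/5 - 24·π^2/25 + 644/625)·sin(5·x) + (-67/81 + 26·π^2/27 + 2·π^4/3)·sin(6·x)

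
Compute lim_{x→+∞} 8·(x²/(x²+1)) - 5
Evaluate the dominant behaviour as x → +∞; each term tends to a finite value or vanishes.
Limit = 3.

Final answer: 3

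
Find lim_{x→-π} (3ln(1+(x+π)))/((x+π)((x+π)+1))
Both numerator and denominator → 0 as x → -π; this is a 0/0 indeterminate form.
Expand each to leading order near x = -π: numerator ~ 3·(x + π), denominator ~ (x + π).
The limit of the ratio is 3.

Final answer: 3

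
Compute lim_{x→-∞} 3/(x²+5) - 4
Evaluate the dominant behaviour as x → -∞; each term tends to a finite value or vanishes.
Limit = -4.

Final answer: -4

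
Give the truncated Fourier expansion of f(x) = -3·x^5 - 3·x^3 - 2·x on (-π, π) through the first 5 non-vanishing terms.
(-688 - 6·π^4 + 114·π^2)·sin(x) + (-12·π^2 + 20 + 3·π^4)·sin(2·x) + (-2·π^4 - 80/27 + 22·π^2/9)·sin(3·x) + (-3·π^2/8 + 73/64 + 3·π^4/2)·sin(4·x) + (-6·π^4/5 - 6·π^2/25 - 464/625)·sin(5·x)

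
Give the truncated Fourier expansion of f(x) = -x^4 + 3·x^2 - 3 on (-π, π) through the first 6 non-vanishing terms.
(-60 + 8·π^2)·cos(x) + (6 - 2·π^2)·cos(2·x) + (-52/27 + 8·π^2/9)·cos(3·x) + (15/16 - π^2/2)·cos(4·x) + (-348/625 + 8·π^2/25)·cos(5·x) - π^4/5 - 3 + π^2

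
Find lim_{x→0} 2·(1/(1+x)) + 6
Direct substitution at x = 0 gives 8.

Final answer: 8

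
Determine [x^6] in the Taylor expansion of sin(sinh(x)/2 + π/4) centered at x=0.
Expand to order 6: sin(sinh(x)/2 + π/4) = -59·√(2)·x^6/30720 - 23·√(2)·x^5/7680 - 5·√(2)·x^4/256 + √(2)·x^3/32 - √(2)·x^2/16 + √(2)·x/4 + √(2)/2 + O(x^7).
The coefficient of x^6 is -59·√(2)/30720.

Final answer: -59·√(2)/30720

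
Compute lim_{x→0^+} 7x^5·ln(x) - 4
The product is a 0·∞ indeterminate form at x → 0⁺.
Rewrite the product as 7·ln(x) / x^(-5) and apply L'Hôpital, or use the standard hierarchy x^(-5) ≫ |ln x| as x → 0⁺.
The indeterminate product → 0, so the limit = -4.

Final answer: -4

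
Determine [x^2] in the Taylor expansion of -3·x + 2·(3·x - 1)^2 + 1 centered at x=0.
Expand to order 2: -3·x + 2·(3·x - 1)^2 + 1 = 18·x^2 - 15·x + 3 + O(x^3).
The coefficient of x^2 is 18.

Final answer: 18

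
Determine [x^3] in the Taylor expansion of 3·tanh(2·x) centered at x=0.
Expand to order 3: 3·tanh(2·x) = -8·x^3 + 6·x + O(x^4).
The coefficient of x^3 is -8.

Final answer: -8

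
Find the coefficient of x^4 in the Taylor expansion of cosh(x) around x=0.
Expand to order 4: cosh(x) = x^4/24 + x^2/2 + 1 + O(x^5).
The coefficient of x^4 is 1/24.

Final answer: 1/24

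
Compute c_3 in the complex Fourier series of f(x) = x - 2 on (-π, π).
Compute the real Fourier coefficients first: a_3 = 0, b_3 = 2/3.
Then c_3 = (a_3 − i·b_3)/2 = -i/3.

Final answer: -i/3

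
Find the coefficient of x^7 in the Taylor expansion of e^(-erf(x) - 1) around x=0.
-38·e^(-1)/(45·π^(3/2)) - 8·e^(-1)/(315·π^(7/2)) + 4·e^(-1)/(9·π^(5/2)) + e^(-1)/(21·√(π))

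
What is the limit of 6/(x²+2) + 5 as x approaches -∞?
Evaluate the dominant behaviour as x → -∞; each term tends to a finite value or vanishes.
Limit = 5.

Final answer: 5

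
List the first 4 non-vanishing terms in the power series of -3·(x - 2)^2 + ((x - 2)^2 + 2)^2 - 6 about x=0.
-8·x^3 + 25·x^2 - 36·x + 18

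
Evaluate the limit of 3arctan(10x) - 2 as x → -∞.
Evaluate the dominant behaviour as x → -∞; each term tends to a finite value or vanishes.
Limit = -3·π/2 - 2.

Final answer: -3·π/2 - 2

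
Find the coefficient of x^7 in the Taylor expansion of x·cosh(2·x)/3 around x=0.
Expand to order 7: x·cosh(2·x)/3 = 4·x^7/135 + 2·x^5/9 + 2·x^3/3 + x/3 + O(x^8).
The coefficient of x^7 is 4/135.

Final answer: 4/135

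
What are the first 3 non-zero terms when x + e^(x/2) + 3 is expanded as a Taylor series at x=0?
x^2/8 + 3·x/2 + 4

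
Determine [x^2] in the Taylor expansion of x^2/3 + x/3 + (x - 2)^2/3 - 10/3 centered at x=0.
Expand to order 2: x^2/3 + x/3 + (x - 2)^2/3 - 10/3 = 2·x^2/3 - x - 2 + O(x^3).
The coefficient of x^2 is 2/3.

Final answer: 2/3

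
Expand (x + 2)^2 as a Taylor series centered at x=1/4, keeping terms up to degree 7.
81/16 + 9·(x - 1/4)/2 + (x - 1/4)^2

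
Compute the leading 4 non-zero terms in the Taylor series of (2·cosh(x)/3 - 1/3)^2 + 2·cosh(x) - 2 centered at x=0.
71·x^6/3240 + 23·x^4/108 + 11·x^2/9 + 1/9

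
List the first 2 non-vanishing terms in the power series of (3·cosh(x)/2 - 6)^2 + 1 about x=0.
85/4 - 27·x^2/4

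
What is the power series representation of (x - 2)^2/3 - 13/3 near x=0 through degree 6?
x^2/3 - 4·x/3 - 3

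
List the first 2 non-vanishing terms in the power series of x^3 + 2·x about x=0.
x^3 + 2·x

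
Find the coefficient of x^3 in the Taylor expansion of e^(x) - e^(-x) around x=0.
Expand to order 3: e^(x) - e^(-x) = x^3/3 + 2·x + O(x^4).
The coefficient of x^3 is 1/3.

Final answer: 1/3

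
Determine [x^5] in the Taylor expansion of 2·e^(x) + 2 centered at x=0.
Expand to order 5: 2·e^(x) + 2 = x^5/60 + x^4/12 + x^3/3 + x^2 + 2·x + 4 + O(x^6).
The coefficient of x^5 is 1/60.

Final answer: 1/60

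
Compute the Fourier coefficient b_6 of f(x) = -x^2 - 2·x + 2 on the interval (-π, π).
b_6 = (1/π) ∫_{-π}^{π} f(x)·sin(6x) dx.
Evaluate the integral (use parity and integration by parts as needed): b_6 = 2/3.

Final answer: 2/3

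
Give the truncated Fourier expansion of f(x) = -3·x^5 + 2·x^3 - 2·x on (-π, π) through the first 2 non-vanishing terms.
(-748 - 6·π^4 + 124·π^2)·sin(x) + (-17·π^2 + 55/2 + 3·π^4)·sin(2·x)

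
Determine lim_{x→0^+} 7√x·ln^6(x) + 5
The product is a 0·∞ indeterminate form at x → 0⁺.
Rewrite the product as 7·ln^6(x) / x^(-1/2) and apply L'Hôpital, or use the standard hierarchy x^(-1/2) ≫ |ln x|^6 as x → 0⁺.
The indeterminate product → 0, so the limit = 5.

Final answer: 5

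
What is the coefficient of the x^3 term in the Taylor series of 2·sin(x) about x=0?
Expand to order 3: 2·sin(x) = -x^3/3 + 2·x + O(x^4).
The coefficient of x^3 is -1/3.

Final answer: -1/3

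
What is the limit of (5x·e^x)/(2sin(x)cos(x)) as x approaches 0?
Both numerator and denominator → 0 as x → 0; this is a 0/0 indeterminate form.
Expand each to leading order near x = 0: numerator ~ 5·x, denominator ~ 2·x.
The limit of the ratio is 5/2.

Final answer: 5/2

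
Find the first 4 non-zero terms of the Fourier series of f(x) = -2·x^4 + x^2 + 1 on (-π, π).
(-100 + 16·π^2)·cos(x) + (7 - 4·π^2)·cos(2·x) + (-44/27 + 16·π^2/9)·cos(3·x) - 2·π^4/5 + 1 + π^2/3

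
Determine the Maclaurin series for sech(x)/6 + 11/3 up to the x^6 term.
-61·x^6/4320 + 5·x^4/144 - x^2/12 + 23/6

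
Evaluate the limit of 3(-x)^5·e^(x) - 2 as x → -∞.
The product is a 0·∞ indeterminate form at x → -∞.
Rewrite the product as 3(-x)^5 / e^(-x) (an ∞/∞ form) and apply L'Hôpital, or use the standard hierarchy e^(|x|) ≫ |(-x)^5| as x → -∞.
The indeterminate product → 0, so the limit = -2.

Final answer: -2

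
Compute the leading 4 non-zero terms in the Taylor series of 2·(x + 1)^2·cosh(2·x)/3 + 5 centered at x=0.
8·x^3/3 + 2·x^2 + 4·x/3 + 17/3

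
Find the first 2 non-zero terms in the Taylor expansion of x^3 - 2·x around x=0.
x^3 - 2·x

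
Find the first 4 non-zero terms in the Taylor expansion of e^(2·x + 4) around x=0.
4·x^3·e^(4)/3 + 2·x^2·e^(4) + 2·x·e^(4) + e^(4)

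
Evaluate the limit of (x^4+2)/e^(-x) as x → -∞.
This is an ∞/∞ indeterminate form as x → -∞.
Compare growth rates of the dominant terms (exponentials ≫ polynomials ≫ logarithms), or apply L'Hôpital's rule; the quotient → 0.
Limit = 0.

Final answer: 0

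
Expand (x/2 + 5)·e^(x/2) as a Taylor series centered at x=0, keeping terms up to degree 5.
x^5/384 + 3·x^4/128 + x^3/6 + 7·x^2/8 + 3·x + 5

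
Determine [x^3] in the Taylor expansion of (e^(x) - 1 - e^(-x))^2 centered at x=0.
Expand to order 3: (e^(x) - 1 - e^(-x))^2 = -2·x^3/3 + 4·x^2 - 4·x + 1 + O(x^4).
The coefficient of x^3 is -2/3.

Final answer: -2/3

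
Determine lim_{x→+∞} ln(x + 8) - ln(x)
This is an ∞ − ∞ indeterminate form.
Combine the logarithms: ln(x+8) − ln(x) = ln((x+8)/(x)) = ln(1 + 8/(x)) → ln(1) = 0.
Limit = 0.

Final answer: 0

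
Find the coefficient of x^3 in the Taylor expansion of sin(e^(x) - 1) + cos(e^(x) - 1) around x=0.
-1/2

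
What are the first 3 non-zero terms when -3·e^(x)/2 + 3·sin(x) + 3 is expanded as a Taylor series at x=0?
-3·x^2/4 + 3·x/2 + 3/2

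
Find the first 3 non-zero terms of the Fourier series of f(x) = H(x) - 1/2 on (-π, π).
2·sin(x)/π + 2·sin(3·x)/(3·π) + 2·sin(5·x)/(5·π)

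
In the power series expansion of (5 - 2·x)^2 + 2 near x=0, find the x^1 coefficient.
Expand to order 1: (5 - 2·x)^2 + 2 = 27 - 20·x + O(x^2).
The coefficient of x^1 is -20.

Final answer: -20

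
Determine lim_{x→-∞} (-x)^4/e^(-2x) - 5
The quotient is an ∞/∞ indeterminate form as x → -∞.
Compare growth rates of the dominant terms (exponentials ≫ polynomials ≫ logarithms), or apply L'Hôpital's rule; the quotient → 0.
Adding the constant: 0 - 5 = -5. Limit = -5.

Final answer: -5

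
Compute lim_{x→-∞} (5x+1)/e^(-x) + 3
The quotient is an ∞/∞ indeterminate form as x → -∞.
Compare growth rates of the dominant terms (exponentials ≫ polynomials ≫ logarithms), or apply L'Hôpital's rule; the quotient → 0.
Adding the constant: 0 + 3 = 3. Limit = 3.

Final answer: 3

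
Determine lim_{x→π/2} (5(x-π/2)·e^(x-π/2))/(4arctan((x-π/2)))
Both numerator and denominator → 0 as x → π/2; this is a 0/0 indeterminate form.
Expand each to leading order near x = π/2: numerator ~ 5·(x - π/2), denominator ~ 4·(x - π/2).
The limit of the ratio is 5/4.

Final answer: 5/4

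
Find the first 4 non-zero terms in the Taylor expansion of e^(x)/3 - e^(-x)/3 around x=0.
x^7/7560 + x^5/180 + x^3/9 + 2·x/3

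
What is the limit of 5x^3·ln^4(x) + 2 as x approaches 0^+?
The product is a 0·∞ indeterminate form at x → 0⁺.
Rewrite the product as 5·ln^4(x) / x^(-3) and apply L'Hôpital, or use the standard hierarchy x^(-3) ≫ |ln x|^4 as x → 0⁺.
The indeterminate product → 0, so the limit = 2.

Final answer: 2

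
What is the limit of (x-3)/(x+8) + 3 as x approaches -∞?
Evaluate the dominant behaviour as x → -∞; each term tends to a finite value or vanishes.
Limit = 4.

Final answer: 4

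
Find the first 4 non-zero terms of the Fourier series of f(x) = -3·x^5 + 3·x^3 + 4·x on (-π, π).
(-748 - 6·π^4 + 126·π^2)·sin(x) + (-18·π^2 + 23 + 3·π^4)·sin(2·x) + (-2·π^4 - 44/27 + 58·π^2/9)·sin(3·x) + (-27·π^2/8 - 47/64 + 3·π^4/2)·sin(4·x)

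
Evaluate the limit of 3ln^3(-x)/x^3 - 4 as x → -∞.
The quotient is an ∞/∞ indeterminate form as x → -∞.
Compare growth rates of the dominant terms (exponentials ≫ polynomials ≫ logarithms), or apply L'Hôpital's rule; the quotient → 0.
Adding the constant: 0 - 4 = -4. Limit = -4.

Final answer: -4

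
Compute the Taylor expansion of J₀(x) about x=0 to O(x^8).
-x^6/2304 + x^4/64 - x^2/4 + 1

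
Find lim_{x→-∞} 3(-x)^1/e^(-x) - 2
The quotient is an ∞/∞ indeterminate form as x → -∞.
Compare growth rates of the dominant terms (exponentials ≫ polynomials ≫ logarithms), or apply L'Hôpital's rule; the quotient → 0.
Adding the constant: 0 - 2 = -2. Limit = -2.

Final answer: -2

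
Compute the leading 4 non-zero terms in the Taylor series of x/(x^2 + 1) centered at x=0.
-x^7 + x^5 - x^3 + x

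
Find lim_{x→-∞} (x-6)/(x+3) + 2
Evaluate the dominant behaviour as x → -∞; each term tends to a finite value or vanishes.
Limit = 3.

Final answer: 3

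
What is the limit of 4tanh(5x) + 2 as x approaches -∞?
Evaluate the dominant behaviour as x → -∞; each term tends to a finite value or vanishes.
Limit = -2.

Final answer: -2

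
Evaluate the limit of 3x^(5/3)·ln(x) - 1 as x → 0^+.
The product is a 0·∞ indeterminate form at x → 0⁺.
Rewrite the product as 3·ln(x) / x^(-5/3) and apply L'Hôpital, or use the standard hierarchy x^(-5/3) ≫ |ln x| as x → 0⁺.
The indeterminate product → 0, so the limit = -1.

Final answer: -1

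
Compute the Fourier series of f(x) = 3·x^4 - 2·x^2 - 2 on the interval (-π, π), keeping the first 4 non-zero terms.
(152 - 24·π^2)·cos(x) + (-11 + 6·π^2)·cos(2·x) + (8/3 - 8·π^2/3)·cos(3·x) - 2·π^2/3 - 2 + 3·π^4/5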